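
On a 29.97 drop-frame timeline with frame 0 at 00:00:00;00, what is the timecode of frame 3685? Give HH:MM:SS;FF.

Ten DF minutes hold 17982 frames, so frame 3685 lies in block 0 (frames 0–17981) with 3685 frames into that block.
The block's first minute is 1800 frames and the rest 1798 each; 3685 frames reaches minute 2, so 0 × 18 + 2 × 2 = 4 labels have been skipped so far.
Adding those back, label number 3685 + 4 = 3689 at 30 labels/s is 122 s + 29 f = 0 h 2 min 2 s frame 29, i.e. 00:02:02;29.

00:02:02;29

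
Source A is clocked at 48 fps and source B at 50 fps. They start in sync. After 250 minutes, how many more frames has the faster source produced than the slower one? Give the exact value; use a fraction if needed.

250 min = 15000 s.
A emits 48 × 15000 = 720000 frames; B emits 50 × 15000 = 750000.
Difference = 30000 frames; B is ahead of A.

30000 frames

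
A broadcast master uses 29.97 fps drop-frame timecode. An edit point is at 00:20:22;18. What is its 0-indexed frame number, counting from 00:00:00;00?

As if non-drop at 30 labels/s: (0 × 3600 + 20 × 60 + 22) × 30 + 18 = 36678.
Minute boundaries passed: 20; those not divisible by 10: 20 − 2 = 18; dropped labels = 2 × 18 = 36.
Actual frame index = 36678 − 36 = 36642.

36642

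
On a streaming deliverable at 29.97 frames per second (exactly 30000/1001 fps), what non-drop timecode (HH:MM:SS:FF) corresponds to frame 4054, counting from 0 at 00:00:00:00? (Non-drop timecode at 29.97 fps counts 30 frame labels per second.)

4054 ÷ 30 = 135 full seconds, remainder 4 frames.
135 s = 0 h 2 min 15 s.
Timecode: 00:02:15:04.

00:02:15:04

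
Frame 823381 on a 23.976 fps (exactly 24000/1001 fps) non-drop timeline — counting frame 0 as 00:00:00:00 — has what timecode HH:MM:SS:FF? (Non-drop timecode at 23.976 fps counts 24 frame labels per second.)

823381 ÷ 24 = 34307 full seconds, remainder 13 frames.
34307 s = 9 h 31 min 47 s.
Timecode: 09:31:47:13.

09:31:47:13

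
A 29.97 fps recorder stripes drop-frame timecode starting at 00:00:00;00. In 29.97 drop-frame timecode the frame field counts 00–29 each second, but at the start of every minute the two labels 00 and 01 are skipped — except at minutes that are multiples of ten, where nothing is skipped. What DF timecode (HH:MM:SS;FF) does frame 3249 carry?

Each 10-minute DF block holds 10 × 60 × 30 − 9 × 2 = 17982 frames. 3249 ÷ 17982 → 0 full blocks, remainder 3249.
Within the partial block the first minute is 1800 frames and each further minute 1798, so 1 further minute boundary passed. Total skipped labels = 18 × 0 + 2 × 1 = 2.
Non-drop label index = 3249 + 2 = 3251; at 30 labels/s that is 00:01:48:11, i.e. DF 00:01:48;11.

00:01:48;11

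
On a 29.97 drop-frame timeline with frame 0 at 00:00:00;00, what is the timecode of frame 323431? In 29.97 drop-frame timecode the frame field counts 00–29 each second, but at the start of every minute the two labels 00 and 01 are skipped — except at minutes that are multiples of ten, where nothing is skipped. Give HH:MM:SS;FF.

Ten DF minutes hold 17982 frames, so frame 323431 lies in block 17 (frames 305694–323675) with 17737 frames into that block.
The block's first minute is 1800 frames and the rest 1798 each; 17737 frames reaches minute 9, so 17 × 18 + 9 × 2 = 324 labels have been skipped so far.
Adding those back, label number 323431 + 324 = 323755 at 30 labels/s is 10791 s + 25 f = 2 h 59 min 51 s frame 25, i.e. 02:59:51;25.

02:59:51;25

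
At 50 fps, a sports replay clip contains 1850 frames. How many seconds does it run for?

Running time = 1850 / (50) = 37 s.

37 seconds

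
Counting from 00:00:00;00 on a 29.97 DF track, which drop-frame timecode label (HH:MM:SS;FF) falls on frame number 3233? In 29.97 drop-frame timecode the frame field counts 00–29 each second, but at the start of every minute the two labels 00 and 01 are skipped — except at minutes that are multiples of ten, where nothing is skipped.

Each 10-minute DF block holds 10 × 60 × 30 − 9 × 2 = 17982 frames. 3233 ÷ 17982 → 0 full blocks, remainder 3233.
Within the partial block the first minute is 1800 frames and each further minute 1798, so 1 further minute boundary passed. Total skipped labels = 18 × 0 + 2 × 1 = 2.
Non-drop label index = 3233 + 2 = 3235; at 30 labels/s that is 00:01:47:25, i.e. DF 00:01:47;25.

00:01:47;25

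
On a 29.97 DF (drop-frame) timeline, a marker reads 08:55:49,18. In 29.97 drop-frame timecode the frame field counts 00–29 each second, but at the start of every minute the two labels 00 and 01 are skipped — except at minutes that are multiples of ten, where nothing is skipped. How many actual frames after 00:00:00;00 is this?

Complete 10-minute blocks: 53, each 17982 frames → 953046.
Remaining 5 whole minutes in the current block: 1800 + 4 × 1798 = 8992 frames.
Within the current minute: 49 × 30 + 18 − 2 = 1486 (labels ;00/;01 skipped at this minute). Total = 953046 + 8992 + 1486 = 963524.

963524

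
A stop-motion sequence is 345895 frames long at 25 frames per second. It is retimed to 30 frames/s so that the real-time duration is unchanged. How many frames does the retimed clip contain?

Target frames = source frames × (target rate / source rate) = 345895 × (30)/(25) = 345895 × 6/5 = 415074.

415074 frames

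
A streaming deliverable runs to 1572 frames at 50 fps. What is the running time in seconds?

Running time = 1572 / (50) = 31.44 s.

31.44 seconds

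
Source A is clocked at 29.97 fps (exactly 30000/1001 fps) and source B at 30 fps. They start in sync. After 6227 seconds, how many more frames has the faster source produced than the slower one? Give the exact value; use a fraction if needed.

14370/77 frames

A emits 30000/1001 × 6227 = 14370000/77 frames; B emits 30 × 6227 = 186810.
Difference = 14370/77 frames (≈ 186.6234); B is ahead of A.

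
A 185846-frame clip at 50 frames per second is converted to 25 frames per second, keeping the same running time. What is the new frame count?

Target frames = source frames × (target rate / source rate) = 185846 × (25)/(50) = 185846 × 1/2 = 92923.

92923 frames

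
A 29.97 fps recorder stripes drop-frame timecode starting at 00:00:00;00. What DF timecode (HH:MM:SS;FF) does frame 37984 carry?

Ten DF minutes hold 17982 frames, so frame 37984 lies in block 2 (frames 35964–53945) with 2020 frames into that block.
The block's first minute is 1800 frames and the rest 1798 each; 2020 frames reaches minute 1, so 2 × 18 + 1 × 2 = 38 labels have been skipped so far.
Adding those back, label number 37984 + 38 = 38022 at 30 labels/s is 1267 s + 12 f = 0 h 21 min 7 s frame 12, i.e. 00:21:07;12.

00:21:07;12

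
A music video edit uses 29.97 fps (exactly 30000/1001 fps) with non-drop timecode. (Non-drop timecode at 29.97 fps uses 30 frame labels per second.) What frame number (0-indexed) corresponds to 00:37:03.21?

66711

Total seconds to the label: (0 × 3600 + 37 × 60 + 3) = 2223.
Frame index = 2223 × 30 + 21 = 66711.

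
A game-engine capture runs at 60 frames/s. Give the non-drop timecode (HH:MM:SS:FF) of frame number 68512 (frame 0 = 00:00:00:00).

00:19:01:52

68512 ÷ 60 = 1141 full seconds, remainder 52 frames.
1141 s = 0 h 19 min 1 s.
Timecode: 00:19:01:52.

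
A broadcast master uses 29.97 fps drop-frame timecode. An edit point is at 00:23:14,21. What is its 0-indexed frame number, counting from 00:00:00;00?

41799

As if non-drop at 30 labels/s: (0 × 3600 + 23 × 60 + 14) × 30 + 21 = 41841.
Minute boundaries passed: 23; those not divisible by 10: 23 − 2 = 21; dropped labels = 2 × 21 = 42.
Actual frame index = 41841 − 42 = 41799.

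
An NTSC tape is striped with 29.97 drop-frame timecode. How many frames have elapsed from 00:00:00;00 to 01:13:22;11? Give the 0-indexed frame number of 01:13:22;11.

131939

Complete 10-minute blocks: 7, each 17982 frames → 125874.
Remaining 3 whole minutes in the current block: 1800 + 2 × 1798 = 5396 frames.
Within the current minute: 22 × 30 + 11 − 2 = 669 (labels ;00/;01 skipped at this minute). Total = 125874 + 5396 + 669 = 131939.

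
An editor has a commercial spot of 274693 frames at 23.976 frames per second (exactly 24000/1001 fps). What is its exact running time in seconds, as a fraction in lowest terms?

Running time = 274693 ÷ (24000/1001) = 274693 × 1001/24000 = 274967693/24000 s.

274967693/24000 seconds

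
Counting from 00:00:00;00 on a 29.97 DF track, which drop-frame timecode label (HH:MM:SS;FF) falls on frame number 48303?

Each 10-minute DF block holds 10 × 60 × 30 − 9 × 2 = 17982 frames. 48303 ÷ 17982 → 2 full blocks, remainder 12339.
Within the partial block the first minute is 1800 frames and each further minute 1798, so 6 further minute boundaries passed. Total skipped labels = 18 × 2 + 2 × 6 = 48.
Non-drop label index = 48303 + 48 = 48351; at 30 labels/s that is 00:26:51:21, i.e. DF 00:26:51;21.

00:26:51;21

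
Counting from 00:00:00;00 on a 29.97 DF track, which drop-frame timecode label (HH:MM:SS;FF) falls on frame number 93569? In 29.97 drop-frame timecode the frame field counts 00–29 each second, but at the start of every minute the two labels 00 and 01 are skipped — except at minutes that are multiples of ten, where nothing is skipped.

00:52:02;03

Each 10-minute DF block holds 10 × 60 × 30 − 9 × 2 = 17982 frames. 93569 ÷ 17982 → 5 full blocks, remainder 3659.
Within the partial block the first minute is 1800 frames and each further minute 1798, so 2 further minute boundaries passed. Total skipped labels = 18 × 5 + 2 × 2 = 94.
Non-drop label index = 93569 + 94 = 93663; at 30 labels/s that is 00:52:02:03, i.e. DF 00:52:02;03.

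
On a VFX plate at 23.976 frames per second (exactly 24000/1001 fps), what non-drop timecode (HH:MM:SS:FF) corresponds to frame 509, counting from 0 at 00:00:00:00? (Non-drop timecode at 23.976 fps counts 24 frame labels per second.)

509 ÷ 24 = 21 full seconds, remainder 5 frames.
21 s = 0 h 0 min 21 s.
Timecode: 00:00:21:05.

00:00:21:05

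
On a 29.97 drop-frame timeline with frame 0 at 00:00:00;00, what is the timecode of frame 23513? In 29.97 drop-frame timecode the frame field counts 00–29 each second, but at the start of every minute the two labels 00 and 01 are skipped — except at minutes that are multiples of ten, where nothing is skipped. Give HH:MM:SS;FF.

Each 10-minute DF block holds 10 × 60 × 30 − 9 × 2 = 17982 frames. 23513 ÷ 17982 → 1 full block, remainder 5531.
Within the partial block the first minute is 1800 frames and each further minute 1798, so 3 further minute boundaries passed. Total skipped labels = 18 × 1 + 2 × 3 = 24.
Non-drop label index = 23513 + 24 = 23537; at 30 labels/s that is 00:13:04:17, i.e. DF 00:13:04;17.

00:13:04;17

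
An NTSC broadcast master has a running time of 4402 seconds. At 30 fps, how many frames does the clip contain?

Frames = 4402 × 30 = 132060.

132060 frames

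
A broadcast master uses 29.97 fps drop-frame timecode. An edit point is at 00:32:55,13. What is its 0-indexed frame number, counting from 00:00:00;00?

59205

As if non-drop at 30 labels/s: (0 × 3600 + 32 × 60 + 55) × 30 + 13 = 59263.
Minute boundaries passed: 32; those not divisible by 10: 32 − 3 = 29; dropped labels = 2 × 29 = 58.
Actual frame index = 59263 − 58 = 59205.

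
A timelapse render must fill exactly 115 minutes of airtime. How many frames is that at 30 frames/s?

115 min = 6900 s.
Frames = 6900 × 30 = 207000.

207000 frames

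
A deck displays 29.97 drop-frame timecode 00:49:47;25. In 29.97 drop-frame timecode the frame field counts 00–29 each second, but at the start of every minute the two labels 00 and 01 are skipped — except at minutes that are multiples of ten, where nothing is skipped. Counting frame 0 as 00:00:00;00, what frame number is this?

89545

Complete 10-minute blocks: 4, each 17982 frames → 71928.
Remaining 9 whole minutes in the current block: 1800 + 8 × 1798 = 16184 frames.
Within the current minute: 47 × 30 + 25 − 2 = 1433 (labels ;00/;01 skipped at this minute). Total = 71928 + 16184 + 1433 = 89545.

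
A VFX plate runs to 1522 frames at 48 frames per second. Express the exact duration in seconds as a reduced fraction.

761/24 seconds

Running time = 1522 ÷ (48) = 1522 × 1/48 = 761/24 s.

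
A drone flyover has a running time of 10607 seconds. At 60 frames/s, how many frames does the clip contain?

Frames = 10607 × 60 = 636420.

636420 frames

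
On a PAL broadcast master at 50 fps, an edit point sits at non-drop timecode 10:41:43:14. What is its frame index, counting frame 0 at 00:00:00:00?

frame 1925164

Total seconds to the label: (10 × 3600 + 41 × 60 + 43) = 38503.
Frame index = 38503 × 50 + 14 = 1925164.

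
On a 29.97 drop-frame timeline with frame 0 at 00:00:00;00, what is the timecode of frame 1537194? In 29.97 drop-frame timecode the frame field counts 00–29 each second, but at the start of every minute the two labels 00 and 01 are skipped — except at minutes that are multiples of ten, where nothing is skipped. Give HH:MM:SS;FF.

Each 10-minute DF block holds 10 × 60 × 30 − 9 × 2 = 17982 frames. 1537194 ÷ 17982 → 85 full blocks, remainder 8724.
Within the partial block the first minute is 1800 frames and each further minute 1798, so 4 further minute boundaries passed. Total skipped labels = 18 × 85 + 2 × 4 = 1538.
Non-drop label index = 1537194 + 1538 = 1538732; at 30 labels/s that is 14:14:51:02, i.e. DF 14:14:51;02.

14:14:51;02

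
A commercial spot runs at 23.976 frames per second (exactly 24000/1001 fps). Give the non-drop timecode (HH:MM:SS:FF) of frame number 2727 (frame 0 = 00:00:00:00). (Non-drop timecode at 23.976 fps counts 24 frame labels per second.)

00:01:53:15

2727 ÷ 24 = 113 full seconds, remainder 15 frames.
113 s = 0 h 1 min 53 s.
Timecode: 00:01:53:15.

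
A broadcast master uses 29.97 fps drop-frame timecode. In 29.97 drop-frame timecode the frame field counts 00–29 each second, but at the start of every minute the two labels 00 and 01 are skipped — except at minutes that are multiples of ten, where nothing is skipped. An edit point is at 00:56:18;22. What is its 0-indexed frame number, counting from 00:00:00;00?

As if non-drop at 30 labels/s: (0 × 3600 + 56 × 60 + 18) × 30 + 22 = 101362.
Minute boundaries passed: 56; those not divisible by 10: 56 − 5 = 51; dropped labels = 2 × 51 = 102.
Actual frame index = 101362 − 102 = 101260.

101260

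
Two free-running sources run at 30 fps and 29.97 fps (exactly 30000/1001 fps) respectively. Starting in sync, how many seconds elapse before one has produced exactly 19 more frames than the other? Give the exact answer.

19019/30 seconds

The gap grows by |30000/1001 − 30| = 30/1001 frames per second.
Time for a 19-frame gap: 19 ÷ (30/1001) = 19019/30 s.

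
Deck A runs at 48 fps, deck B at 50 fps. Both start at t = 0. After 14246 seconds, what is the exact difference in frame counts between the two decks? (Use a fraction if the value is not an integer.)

28492 frames

A emits 48 × 14246 = 683808 frames; B emits 50 × 14246 = 712300.
Difference = 28492 frames; B is ahead of A.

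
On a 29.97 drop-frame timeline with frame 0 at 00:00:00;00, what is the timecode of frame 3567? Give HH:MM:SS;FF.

Ten DF minutes hold 17982 frames, so frame 3567 lies in block 0 (frames 0–17981) with 3567 frames into that block.
The block's first minute is 1800 frames and the rest 1798 each; 3567 frames reaches minute 1, so 0 × 18 + 1 × 2 = 2 labels have been skipped so far.
Adding those back, label number 3567 + 2 = 3569 at 30 labels/s is 118 s + 29 f = 0 h 1 min 58 s frame 29, i.e. 00:01:58;29.

00:01:58;29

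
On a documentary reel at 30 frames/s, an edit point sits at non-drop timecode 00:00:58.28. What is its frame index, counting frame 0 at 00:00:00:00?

frame 1768

Total seconds to the label: (0 × 3600 + 0 × 60 + 58) = 58.
Frame index = 58 × 30 + 28 = 1768.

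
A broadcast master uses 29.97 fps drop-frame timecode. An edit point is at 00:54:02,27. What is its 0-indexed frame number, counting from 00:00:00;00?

As if non-drop at 30 labels/s: (0 × 3600 + 54 × 60 + 2) × 30 + 27 = 97287.
Minute boundaries passed: 54; those not divisible by 10: 54 − 5 = 49; dropped labels = 2 × 49 = 98.
Actual frame index = 97287 − 98 = 97189.

97189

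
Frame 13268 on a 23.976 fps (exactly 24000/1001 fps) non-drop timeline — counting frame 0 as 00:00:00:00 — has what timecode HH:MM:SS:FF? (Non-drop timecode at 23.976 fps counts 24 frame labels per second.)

00:09:12:20

13268 ÷ 24 = 552 full seconds, remainder 20 frames.
552 s = 0 h 9 min 12 s.
Timecode: 00:09:12:20.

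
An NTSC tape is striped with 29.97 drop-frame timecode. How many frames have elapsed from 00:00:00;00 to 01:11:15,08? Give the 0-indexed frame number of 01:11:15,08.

128130

Complete 10-minute blocks: 7, each 17982 frames → 125874.
Remaining 1 whole minute in the current block: 1800 + 0 × 1798 = 1800 frames.
Within the current minute: 15 × 30 + 8 − 2 = 456 (labels ;00/;01 skipped at this minute). Total = 125874 + 1800 + 456 = 128130.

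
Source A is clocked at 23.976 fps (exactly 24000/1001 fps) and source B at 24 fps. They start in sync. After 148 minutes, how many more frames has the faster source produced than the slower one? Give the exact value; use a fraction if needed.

213120/1001 frames

148 min = 8880 s.
A emits 24000/1001 × 8880 = 213120000/1001 frames; B emits 24 × 8880 = 213120.
Difference = 213120/1001 frames (≈ 212.9071); B is ahead of A.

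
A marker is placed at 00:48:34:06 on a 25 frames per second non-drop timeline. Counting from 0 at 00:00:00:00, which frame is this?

Total seconds to the label: (0 × 3600 + 48 × 60 + 34) = 2914.
Frame index = 2914 × 25 + 6 = 72856.

72856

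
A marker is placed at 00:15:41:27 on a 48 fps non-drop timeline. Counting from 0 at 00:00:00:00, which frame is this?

Total seconds to the label: (0 × 3600 + 15 × 60 + 41) = 941.
Frame index = 941 × 48 + 27 = 45195.

frame 45195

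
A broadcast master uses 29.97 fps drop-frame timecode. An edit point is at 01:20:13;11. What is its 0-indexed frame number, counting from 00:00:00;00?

As if non-drop at 30 labels/s: (1 × 3600 + 20 × 60 + 13) × 30 + 11 = 144401.
Minute boundaries passed: 80; those not divisible by 10: 80 − 8 = 72; dropped labels = 2 × 72 = 144.
Actual frame index = 144401 − 144 = 144257.

144257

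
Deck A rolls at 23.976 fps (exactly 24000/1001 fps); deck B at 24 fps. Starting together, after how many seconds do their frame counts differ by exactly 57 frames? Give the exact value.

The gap grows by |24 − 24000/1001| = 24/1001 frames per second.
Time for a 57-frame gap: 57 ÷ (24/1001) = 2377.375 s.

2377.375 seconds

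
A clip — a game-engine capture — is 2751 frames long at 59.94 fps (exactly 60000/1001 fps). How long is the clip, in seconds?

Running time = 2751 / (60000/1001) = 45.89585 s.

45.89585 seconds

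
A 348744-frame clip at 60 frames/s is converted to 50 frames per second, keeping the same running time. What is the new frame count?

290620 frames

Target frames = source frames × (target rate / source rate) = 348744 × (50)/(60) = 348744 × 5/6 = 290620.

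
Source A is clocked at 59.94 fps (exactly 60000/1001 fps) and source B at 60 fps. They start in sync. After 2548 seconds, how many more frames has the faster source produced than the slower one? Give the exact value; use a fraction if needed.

A emits 60000/1001 × 2548 = 1680000/11 frames; B emits 60 × 2548 = 152880.
Difference = 1680/11 frames (≈ 152.7273); B is ahead of A.

1680/11 frames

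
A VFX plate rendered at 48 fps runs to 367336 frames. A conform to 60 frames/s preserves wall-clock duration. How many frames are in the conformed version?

459170 frames

Target frames = source frames × (target rate / source rate) = 367336 × (60)/(48) = 367336 × 5/4 = 459170.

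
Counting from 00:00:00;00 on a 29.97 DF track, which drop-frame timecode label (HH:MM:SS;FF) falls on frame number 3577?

Each 10-minute DF block holds 10 × 60 × 30 − 9 × 2 = 17982 frames. 3577 ÷ 17982 → 0 full blocks, remainder 3577.
Within the partial block the first minute is 1800 frames and each further minute 1798, so 1 further minute boundary passed. Total skipped labels = 18 × 0 + 2 × 1 = 2.
Non-drop label index = 3577 + 2 = 3579; at 30 labels/s that is 00:01:59:09, i.e. DF 00:01:59;09.

00:01:59;09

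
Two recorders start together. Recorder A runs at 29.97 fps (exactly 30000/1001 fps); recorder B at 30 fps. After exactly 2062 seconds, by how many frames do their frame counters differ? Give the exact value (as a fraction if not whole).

A emits 30000/1001 × 2062 = 61860000/1001 frames; B emits 30 × 2062 = 61860.
Difference = 61860/1001 frames (≈ 61.7982); B is ahead of A.

61860/1001 frames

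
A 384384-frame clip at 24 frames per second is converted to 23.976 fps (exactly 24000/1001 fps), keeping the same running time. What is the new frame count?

Target frames = source frames × (target rate / source rate) = 384384 × (24000/1001)/(24) = 384384 × 1000/1001 = 384000.

384000 frames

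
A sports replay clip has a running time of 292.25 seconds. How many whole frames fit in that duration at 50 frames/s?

Frames = 292.25 × 50 = 29225/2 ≈ 14612.5000.
Complete frames: 14612.

14612 frames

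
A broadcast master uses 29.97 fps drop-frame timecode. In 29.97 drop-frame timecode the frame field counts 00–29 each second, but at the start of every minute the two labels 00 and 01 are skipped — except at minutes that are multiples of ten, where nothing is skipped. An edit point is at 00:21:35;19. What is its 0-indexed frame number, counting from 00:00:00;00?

38831

As if non-drop at 30 labels/s: (0 × 3600 + 21 × 60 + 35) × 30 + 19 = 38869.
Minute boundaries passed: 21; those not divisible by 10: 21 − 2 = 19; dropped labels = 2 × 19 = 38.
Actual frame index = 38869 − 38 = 38831.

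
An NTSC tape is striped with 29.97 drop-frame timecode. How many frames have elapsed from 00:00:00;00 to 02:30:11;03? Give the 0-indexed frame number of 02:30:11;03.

270063

As if non-drop at 30 labels/s: (2 × 3600 + 30 × 60 + 11) × 30 + 3 = 270333.
Minute boundaries passed: 150; those not divisible by 10: 150 − 15 = 135; dropped labels = 2 × 135 = 270.
Actual frame index = 270333 − 270 = 270063.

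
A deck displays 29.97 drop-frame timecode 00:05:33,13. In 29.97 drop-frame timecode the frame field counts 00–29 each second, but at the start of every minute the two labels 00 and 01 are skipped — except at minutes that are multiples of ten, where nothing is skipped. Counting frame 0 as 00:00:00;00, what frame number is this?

As if non-drop at 30 labels/s: (0 × 3600 + 5 × 60 + 33) × 30 + 13 = 10003.
Minute boundaries passed: 5; those not divisible by 10: 5 − 0 = 5; dropped labels = 2 × 5 = 10.
Actual frame index = 10003 − 10 = 9993.

9993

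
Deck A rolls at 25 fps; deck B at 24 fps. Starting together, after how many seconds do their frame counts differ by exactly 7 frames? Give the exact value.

The gap grows by |24 − 25| = 1 frame per second.
Time for a 7-frame gap: 7 ÷ (1) = 7 s.

7 seconds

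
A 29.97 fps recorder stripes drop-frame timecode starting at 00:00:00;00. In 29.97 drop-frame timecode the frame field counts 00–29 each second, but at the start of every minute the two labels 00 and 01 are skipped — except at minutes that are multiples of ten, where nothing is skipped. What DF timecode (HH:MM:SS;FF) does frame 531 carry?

00:00:17;21

Each 10-minute DF block holds 10 × 60 × 30 − 9 × 2 = 17982 frames. 531 ÷ 17982 → 0 full blocks, remainder 531.
Within the partial block the first minute is 1800 frames and each further minute 1798, so 0 further minute boundaries passed. Total skipped labels = 18 × 0 + 2 × 0 = 0.
Non-drop label index = 531 + 0 = 531; at 30 labels/s that is 00:00:17:21, i.e. DF 00:00:17;21.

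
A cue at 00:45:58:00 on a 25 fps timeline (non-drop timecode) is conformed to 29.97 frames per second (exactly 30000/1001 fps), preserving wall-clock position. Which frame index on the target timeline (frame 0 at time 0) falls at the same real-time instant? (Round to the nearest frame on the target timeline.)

frame 82657

Source frame index: (0×3600 + 45×60 + 58) × 25 + 0 = 68950.
Real time: 68950 / (25) = 2758 s.
Target frame: (2758) × (30000/1001) = 11820000/143 ≈ 82657.343 → 82657.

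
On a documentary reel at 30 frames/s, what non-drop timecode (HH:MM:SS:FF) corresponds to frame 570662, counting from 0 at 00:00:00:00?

05:17:02:02

570662 ÷ 30 = 19022 full seconds, remainder 2 frames.
19022 s = 5 h 17 min 2 s.
Timecode: 05:17:02:02.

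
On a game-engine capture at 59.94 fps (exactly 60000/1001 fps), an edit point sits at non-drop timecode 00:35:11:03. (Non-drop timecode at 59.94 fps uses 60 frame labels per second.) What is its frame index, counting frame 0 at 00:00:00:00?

126663

Total seconds to the label: (0 × 3600 + 35 × 60 + 11) = 2111.
Frame index = 2111 × 60 + 3 = 126663.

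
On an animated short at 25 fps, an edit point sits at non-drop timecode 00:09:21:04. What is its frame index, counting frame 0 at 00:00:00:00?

14029

Total seconds to the label: (0 × 3600 + 9 × 60 + 21) = 561.
Frame index = 561 × 25 + 4 = 14029.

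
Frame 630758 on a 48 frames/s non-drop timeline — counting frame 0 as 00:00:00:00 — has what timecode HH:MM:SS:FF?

03:39:00:38

630758 ÷ 48 = 13140 full seconds, remainder 38 frames.
13140 s = 3 h 39 min 0 s.
Timecode: 03:39:00:38.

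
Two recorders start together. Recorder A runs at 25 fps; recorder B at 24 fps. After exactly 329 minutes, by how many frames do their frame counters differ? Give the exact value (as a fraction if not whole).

19740 frames

329 min = 19740 s.
A emits 25 × 19740 = 493500 frames; B emits 24 × 19740 = 473760.
Difference = 19740 frames; B is behind A.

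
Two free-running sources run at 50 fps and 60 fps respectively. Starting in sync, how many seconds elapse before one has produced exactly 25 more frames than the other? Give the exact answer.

2.5 seconds

The gap grows by |60 − 50| = 10 frames per second.
Time for a 25-frame gap: 25 ÷ (10) = 2.5 s.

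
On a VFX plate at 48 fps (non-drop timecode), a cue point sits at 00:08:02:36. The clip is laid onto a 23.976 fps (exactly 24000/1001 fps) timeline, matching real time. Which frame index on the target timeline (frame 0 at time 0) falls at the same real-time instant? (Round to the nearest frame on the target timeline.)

Source frame index: (0×3600 + 8×60 + 2) × 48 + 36 = 23172.
Real time: 23172 / (48) = 1931/4 s.
Target frame: (1931/4) × (24000/1001) = 11586000/1001 ≈ 11574.426 → 11574.

frame 11574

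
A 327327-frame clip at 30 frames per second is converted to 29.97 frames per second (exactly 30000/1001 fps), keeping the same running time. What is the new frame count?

327000 frames

Target frames = source frames × (target rate / source rate) = 327327 × (30000/1001)/(30) = 327327 × 1000/1001 = 327000.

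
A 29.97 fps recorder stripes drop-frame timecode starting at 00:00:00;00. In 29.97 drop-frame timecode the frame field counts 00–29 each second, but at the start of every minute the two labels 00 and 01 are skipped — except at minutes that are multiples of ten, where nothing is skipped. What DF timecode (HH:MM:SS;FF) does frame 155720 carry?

01:26:35;26

Each 10-minute DF block holds 10 × 60 × 30 − 9 × 2 = 17982 frames. 155720 ÷ 17982 → 8 full blocks, remainder 11864.
Within the partial block the first minute is 1800 frames and each further minute 1798, so 6 further minute boundaries passed. Total skipped labels = 18 × 8 + 2 × 6 = 156.
Non-drop label index = 155720 + 156 = 155876; at 30 labels/s that is 01:26:35:26, i.e. DF 01:26:35;26.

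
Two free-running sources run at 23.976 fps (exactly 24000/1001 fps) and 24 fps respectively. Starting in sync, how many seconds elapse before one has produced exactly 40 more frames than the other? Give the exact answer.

The gap grows by |24 − 24000/1001| = 24/1001 frames per second.
Time for a 40-frame gap: 40 ÷ (24/1001) = 5005/3 s.

5005/3 seconds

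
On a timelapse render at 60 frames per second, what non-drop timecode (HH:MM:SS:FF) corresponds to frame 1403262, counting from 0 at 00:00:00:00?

06:29:47:42

1403262 ÷ 60 = 23387 full seconds, remainder 42 frames.
23387 s = 6 h 29 min 47 s.
Timecode: 06:29:47:42.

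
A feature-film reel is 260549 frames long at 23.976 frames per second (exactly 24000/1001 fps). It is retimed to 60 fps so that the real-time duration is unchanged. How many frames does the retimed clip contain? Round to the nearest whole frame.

Frames at target rate = 260549 × (60) / (24000/1001) = 260809549/400 ≈ 652023.873.
Nearest whole frame: 652024.

652024 frames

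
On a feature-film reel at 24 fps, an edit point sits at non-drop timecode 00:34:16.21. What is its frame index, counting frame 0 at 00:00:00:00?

Total seconds to the label: (0 × 3600 + 34 × 60 + 16) = 2056.
Frame index = 2056 × 24 + 21 = 49365.

49365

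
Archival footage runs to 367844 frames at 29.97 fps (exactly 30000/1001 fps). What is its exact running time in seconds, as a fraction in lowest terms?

Running time = 367844 ÷ (30000/1001) = 367844 × 1001/30000 = 92052961/7500 s.

92052961/7500 seconds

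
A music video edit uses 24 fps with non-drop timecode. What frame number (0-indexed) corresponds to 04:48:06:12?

Total seconds to the label: (4 × 3600 + 48 × 60 + 6) = 17286.
Frame index = 17286 × 24 + 12 = 414876.

frame 414876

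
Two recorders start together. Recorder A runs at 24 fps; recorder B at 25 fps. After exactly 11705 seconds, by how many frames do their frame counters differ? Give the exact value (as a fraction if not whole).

A emits 24 × 11705 = 280920 frames; B emits 25 × 11705 = 292625.
Difference = 11705 frames; B is ahead of A.

11705 frames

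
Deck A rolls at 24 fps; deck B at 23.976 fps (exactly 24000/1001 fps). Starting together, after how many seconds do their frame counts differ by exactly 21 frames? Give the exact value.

875.875 seconds

The gap grows by |24000/1001 − 24| = 24/1001 frames per second.
Time for a 21-frame gap: 21 ÷ (24/1001) = 875.875 s.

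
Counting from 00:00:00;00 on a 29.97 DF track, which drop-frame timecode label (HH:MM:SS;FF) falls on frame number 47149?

Ten DF minutes hold 17982 frames, so frame 47149 lies in block 2 (frames 35964–53945) with 11185 frames into that block.
The block's first minute is 1800 frames and the rest 1798 each; 11185 frames reaches minute 6, so 2 × 18 + 6 × 2 = 48 labels have been skipped so far.
Adding those back, label number 47149 + 48 = 47197 at 30 labels/s is 1573 s + 7 f = 0 h 26 min 13 s frame 7, i.e. 00:26:13;07.

00:26:13;07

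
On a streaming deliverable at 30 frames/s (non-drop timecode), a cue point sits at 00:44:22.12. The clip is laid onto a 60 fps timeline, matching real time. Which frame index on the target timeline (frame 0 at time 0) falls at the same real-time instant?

frame 159744

Source frame index: (0×3600 + 44×60 + 22) × 30 + 12 = 79872.
Real time: 79872 / (30) = 13312/5 s.
Target frame: (13312/5) × (60) = 159744.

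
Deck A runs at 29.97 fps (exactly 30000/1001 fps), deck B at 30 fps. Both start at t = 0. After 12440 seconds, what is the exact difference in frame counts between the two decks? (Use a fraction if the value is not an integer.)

A emits 30000/1001 × 12440 = 373200000/1001 frames; B emits 30 × 12440 = 373200.
Difference = 373200/1001 frames (≈ 372.8272); B is ahead of A.

373200/1001 frames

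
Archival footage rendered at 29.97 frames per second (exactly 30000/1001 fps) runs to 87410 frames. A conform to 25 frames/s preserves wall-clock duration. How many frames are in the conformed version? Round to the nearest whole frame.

Frames at target rate = 87410 × (25) / (30000/1001) = 8749741/120 ≈ 72914.508.
Nearest whole frame: 72915.

72915 frames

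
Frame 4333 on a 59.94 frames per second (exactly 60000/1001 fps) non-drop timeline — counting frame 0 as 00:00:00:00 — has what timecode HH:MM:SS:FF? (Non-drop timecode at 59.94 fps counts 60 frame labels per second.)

4333 ÷ 60 = 72 full seconds, remainder 13 frames.
72 s = 0 h 1 min 12 s.
Timecode: 00:01:12:13.

00:01:12:13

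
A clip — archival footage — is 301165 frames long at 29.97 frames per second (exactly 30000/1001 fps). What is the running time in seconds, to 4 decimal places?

Running time = 301165 × 1001/30000 = 60293233/6000 s ≈ 10048.8722 s.

10048.8722 seconds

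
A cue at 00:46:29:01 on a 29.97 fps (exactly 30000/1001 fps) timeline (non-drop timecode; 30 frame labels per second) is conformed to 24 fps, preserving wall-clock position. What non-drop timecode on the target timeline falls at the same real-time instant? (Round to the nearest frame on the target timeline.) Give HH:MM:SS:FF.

00:46:31:20

Source frame index: (0×3600 + 46×60 + 29) × 30 + 1 = 83671.
Real time: 83671 / (30000/1001) = 83754671/30000 s.
Target frame: (83754671/30000) × (24) = 83754671/1250 ≈ 67003.737 → 67004.
At 24 labels/s: frame 67004 → 00:46:31:20.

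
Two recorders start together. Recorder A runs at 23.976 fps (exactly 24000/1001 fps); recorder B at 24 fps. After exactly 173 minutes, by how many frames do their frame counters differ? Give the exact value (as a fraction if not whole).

173 min = 10380 s.
A emits 24000/1001 × 10380 = 249120000/1001 frames; B emits 24 × 10380 = 249120.
Difference = 249120/1001 frames (≈ 248.8711); B is ahead of A.

249120/1001 frames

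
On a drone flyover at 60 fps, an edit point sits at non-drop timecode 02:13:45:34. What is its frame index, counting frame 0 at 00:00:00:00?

frame 481534

Total seconds to the label: (2 × 3600 + 13 × 60 + 45) = 8025.
Frame index = 8025 × 60 + 34 = 481534.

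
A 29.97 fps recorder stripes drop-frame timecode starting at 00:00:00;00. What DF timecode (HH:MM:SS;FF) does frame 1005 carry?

Each 10-minute DF block holds 10 × 60 × 30 − 9 × 2 = 17982 frames. 1005 ÷ 17982 → 0 full blocks, remainder 1005.
Within the partial block the first minute is 1800 frames and each further minute 1798, so 0 further minute boundaries passed. Total skipped labels = 18 × 0 + 2 × 0 = 0.
Non-drop label index = 1005 + 0 = 1005; at 30 labels/s that is 00:00:33:15, i.e. DF 00:00:33;15.

00:00:33;15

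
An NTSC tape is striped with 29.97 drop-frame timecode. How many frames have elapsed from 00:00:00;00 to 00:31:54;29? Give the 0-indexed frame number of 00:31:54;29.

Complete 10-minute blocks: 3, each 17982 frames → 53946.
Remaining 1 whole minute in the current block: 1800 + 0 × 1798 = 1800 frames.
Within the current minute: 54 × 30 + 29 − 2 = 1647 (labels ;00/;01 skipped at this minute). Total = 53946 + 1800 + 1647 = 57393.

57393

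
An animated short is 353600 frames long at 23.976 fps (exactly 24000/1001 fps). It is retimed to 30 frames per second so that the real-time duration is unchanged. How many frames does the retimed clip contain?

442442 frames

Target frames = source frames × (target rate / source rate) = 353600 × (30)/(24000/1001) = 353600 × 1001/800 = 442442.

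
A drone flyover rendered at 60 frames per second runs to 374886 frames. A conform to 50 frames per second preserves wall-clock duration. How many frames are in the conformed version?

312405 frames

Target frames = source frames × (target rate / source rate) = 374886 × (50)/(60) = 374886 × 5/6 = 312405.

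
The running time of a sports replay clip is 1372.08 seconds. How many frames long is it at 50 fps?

Frames = 1372.08 × 50 = 68604.

68604 frames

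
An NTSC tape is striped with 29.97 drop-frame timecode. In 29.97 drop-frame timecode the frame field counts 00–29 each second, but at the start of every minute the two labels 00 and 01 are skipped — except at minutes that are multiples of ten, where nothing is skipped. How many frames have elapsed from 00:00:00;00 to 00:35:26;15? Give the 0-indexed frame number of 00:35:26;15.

63731

As if non-drop at 30 labels/s: (0 × 3600 + 35 × 60 + 26) × 30 + 15 = 63795.
Minute boundaries passed: 35; those not divisible by 10: 35 − 3 = 32; dropped labels = 2 × 32 = 64.
Actual frame index = 63795 − 64 = 63731.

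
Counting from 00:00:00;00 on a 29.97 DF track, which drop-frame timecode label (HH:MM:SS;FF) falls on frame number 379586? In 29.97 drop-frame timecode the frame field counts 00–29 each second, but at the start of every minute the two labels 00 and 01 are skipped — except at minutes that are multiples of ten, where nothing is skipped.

Ten DF minutes hold 17982 frames, so frame 379586 lies in block 21 (frames 377622–395603) with 1964 frames into that block.
The block's first minute is 1800 frames and the rest 1798 each; 1964 frames reaches minute 1, so 21 × 18 + 1 × 2 = 380 labels have been skipped so far.
Adding those back, label number 379586 + 380 = 379966 at 30 labels/s is 12665 s + 16 f = 3 h 31 min 5 s frame 16, i.e. 03:31:05;16.

03:31:05;16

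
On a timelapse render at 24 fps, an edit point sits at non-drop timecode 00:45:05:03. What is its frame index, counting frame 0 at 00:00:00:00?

Total seconds to the label: (0 × 3600 + 45 × 60 + 5) = 2705.
Frame index = 2705 × 24 + 3 = 64923.

frame 64923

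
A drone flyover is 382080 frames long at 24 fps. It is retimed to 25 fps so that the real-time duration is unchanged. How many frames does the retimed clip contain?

398000 frames

Target frames = source frames × (target rate / source rate) = 382080 × (25)/(24) = 382080 × 25/24 = 398000.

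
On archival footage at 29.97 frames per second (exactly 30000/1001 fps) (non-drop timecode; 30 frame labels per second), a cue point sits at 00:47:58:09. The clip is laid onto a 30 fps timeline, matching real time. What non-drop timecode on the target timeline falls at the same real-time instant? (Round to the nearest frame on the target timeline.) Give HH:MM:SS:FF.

00:48:01:05

Source frame index: (0×3600 + 47×60 + 58) × 30 + 9 = 86349.
Real time: 86349 / (30000/1001) = 28811783/10000 s.
Target frame: (28811783/10000) × (30) = 86435349/1000 ≈ 86435.349 → 86435.
At 30 labels/s: frame 86435 → 00:48:01:05.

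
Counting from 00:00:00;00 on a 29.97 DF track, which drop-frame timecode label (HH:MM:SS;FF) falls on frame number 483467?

Ten DF minutes hold 17982 frames, so frame 483467 lies in block 26 (frames 467532–485513) with 15935 frames into that block.
The block's first minute is 1800 frames and the rest 1798 each; 15935 frames reaches minute 8, so 26 × 18 + 8 × 2 = 484 labels have been skipped so far.
Adding those back, label number 483467 + 484 = 483951 at 30 labels/s is 16131 s + 21 f = 4 h 28 min 51 s frame 21, i.e. 04:28:51;21.

04:28:51;21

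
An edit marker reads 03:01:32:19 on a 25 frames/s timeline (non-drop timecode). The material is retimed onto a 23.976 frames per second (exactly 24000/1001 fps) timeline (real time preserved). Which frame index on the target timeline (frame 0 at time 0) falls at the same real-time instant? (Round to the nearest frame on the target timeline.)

frame 261165

Source frame index: (3×3600 + 1×60 + 32) × 25 + 19 = 272319.
Real time: 272319 / (25) = 272319/25 s.
Target frame: (272319/25) × (24000/1001) = 261426240/1001 ≈ 261165.075 → 261165.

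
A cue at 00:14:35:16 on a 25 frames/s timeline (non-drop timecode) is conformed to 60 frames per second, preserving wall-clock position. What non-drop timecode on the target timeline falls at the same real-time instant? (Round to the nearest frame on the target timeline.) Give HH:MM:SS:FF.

00:14:35:38

Source frame index: (0×3600 + 14×60 + 35) × 25 + 16 = 21891.
Real time: 21891 / (25) = 21891/25 s.
Target frame: (21891/25) × (60) = 262692/5 ≈ 52538.400 → 52538.
At 60 labels/s: frame 52538 → 00:14:35:38.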